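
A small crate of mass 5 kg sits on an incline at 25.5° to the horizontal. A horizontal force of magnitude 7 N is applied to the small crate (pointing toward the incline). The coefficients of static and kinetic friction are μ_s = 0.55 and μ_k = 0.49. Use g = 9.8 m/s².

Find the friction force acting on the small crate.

f ≈ 14.8 N (up the incline)

The horizontal push has a component P sin θ into the surface, so N = m g cos θ + P sin θ = 44.23 + 3.014 = 47.24 N.
Parallel to the incline: P cos θ − m g sin θ = 6.318 − 21.1 = -14.78 N; the friction needed to balance this is 14.78 N acting up the slope.
Maximum static friction: μ_s N = 0.55 × 47.24 = 25.98 N.
Since 14.78 N is within the 25.98 N limit, the small crate stays put and friction is exactly 14.8 N.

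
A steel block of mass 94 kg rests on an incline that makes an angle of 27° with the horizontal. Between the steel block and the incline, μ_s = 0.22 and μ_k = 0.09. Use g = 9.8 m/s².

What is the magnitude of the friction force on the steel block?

f ≈ 73.9 N (up the incline)

Normal force: N = m g cos θ = 94 × 9.8 × cos 27° = 820.8 N.
Along the slope the weight component is m g sin θ = 418.2 N; friction must supply exactly this, acting up-slope.
Static friction can supply at most μ_s N = 180.6 N.
|418.2| exceeds 180.6 N, so the steel block slips down-slope; friction is kinetic, f = μ_k N = 0.09×820.8 = 73.9 N.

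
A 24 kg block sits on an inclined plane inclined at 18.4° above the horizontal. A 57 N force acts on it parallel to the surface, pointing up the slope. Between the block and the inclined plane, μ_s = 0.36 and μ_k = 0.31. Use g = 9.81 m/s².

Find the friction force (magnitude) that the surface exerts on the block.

f ≈ 17.3 N (up the incline)

Perpendicular to the surface, N = m g cos θ = 24·9.81·cos 18.4° = 223.4 N.
For equilibrium along the incline the friction force must supply f = m g sin θ − P = 74.32 − 57 = 17.32 N (positive meaning up-slope).
Static friction can supply at most μ_s N = 80.43 N.
Since |17.32| ≤ 80.43 N, no slip — friction simply equals what equilibrium demands.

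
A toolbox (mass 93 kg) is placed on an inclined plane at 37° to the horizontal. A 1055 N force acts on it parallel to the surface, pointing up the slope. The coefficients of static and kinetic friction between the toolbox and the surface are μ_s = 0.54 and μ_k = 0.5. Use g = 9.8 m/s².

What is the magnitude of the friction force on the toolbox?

f ≈ 364 N (down the incline)

Perpendicular to the surface, N = m g cos θ = 93·9.8·cos 37° = 727.9 N.
Parallel to the incline, ΣF = 0 gives f = m g sin θ − P = 548.5 − 1055 = -506.5 N (up-slope positive).
Maximum static friction available: μ_s N = 0.54 × 727.9 = 393.1 N.
|-506.5| exceeds 393.1 N, so the toolbox slips up-slope; friction is kinetic, f = μ_k N = 0.5×727.9 = 364 N.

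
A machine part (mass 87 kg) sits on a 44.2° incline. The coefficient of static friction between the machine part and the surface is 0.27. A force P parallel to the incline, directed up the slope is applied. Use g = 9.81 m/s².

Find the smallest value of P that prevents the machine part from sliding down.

The machine part tends to slide down (tan θ > μ_s), so at the point of impending slip friction acts up-slope at its limit: f = μ_s N.
P is parallel to the surface, so N = m g cos θ = 612 N.
Along the incline: P + μ_s N = m g sin θ, so P = 595 − 0.27×612 = 430 N.

P_min ≈ 430 N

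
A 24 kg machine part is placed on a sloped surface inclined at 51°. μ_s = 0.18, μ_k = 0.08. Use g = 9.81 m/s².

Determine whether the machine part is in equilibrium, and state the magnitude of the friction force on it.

f ≈ 11.9 N

N = m g cos θ = 148 N.
Down-slope weight component: m g sin θ = 183 N.
μ_s N = 26.7 N.
183 > 26.7 N, so it slides; kinetic friction f = μ_k N = 0.08×148 = 11.9 N.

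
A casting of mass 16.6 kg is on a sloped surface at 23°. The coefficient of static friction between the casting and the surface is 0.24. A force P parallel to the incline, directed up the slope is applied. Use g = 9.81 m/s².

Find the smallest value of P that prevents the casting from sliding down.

P_min ≈ 27.7 N

The casting tends to slide down (tan θ > μ_s), so at the point of impending slip friction acts up-slope at its limit: f = μ_s N.
P is parallel to the surface, so N = m g cos θ = 150 N.
Along the incline: P + μ_s N = m g sin θ, so P = 63.6 − 0.24×150 = 27.7 N.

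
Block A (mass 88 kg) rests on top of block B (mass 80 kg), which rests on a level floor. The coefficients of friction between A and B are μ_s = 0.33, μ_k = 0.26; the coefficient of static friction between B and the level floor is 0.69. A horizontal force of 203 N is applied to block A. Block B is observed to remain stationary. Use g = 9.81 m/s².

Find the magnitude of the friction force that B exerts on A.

f ≈ 203 N

The normal force B exerts on A is simply A's weight, N₁ = 863.3 N.
So the A–B interface can sustain at most μ_s N₁ = 284.9 N of static friction.
Since P = 203 N ≤ 284.9 N, A does not slip on B; friction on A equals P = 203 N.
B experiences an equal 203 N forward from A (third law). B is in equilibrium, so the floor supplies f₂ = 203 N of static friction (limit μ_s(m_A+m_B)g = 1137 N, not exceeded).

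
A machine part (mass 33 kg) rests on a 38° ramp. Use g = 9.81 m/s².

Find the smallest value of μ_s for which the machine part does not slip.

At the slip threshold m g sin θ = μ_s m g cos θ, so μ_s,min = tan θ.
μ_s,min = tan 38° = 0.781.

μ_s,min ≈ 0.781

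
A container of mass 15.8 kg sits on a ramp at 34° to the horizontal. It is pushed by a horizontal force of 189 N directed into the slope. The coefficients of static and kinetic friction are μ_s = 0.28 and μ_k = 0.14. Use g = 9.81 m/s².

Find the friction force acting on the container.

f ≈ 32.8 N (down the incline)

Normal direction: N = m g cos θ + P sin θ = 234.2 N.
Parallel to the incline: P cos θ − m g sin θ = 156.7 − 86.67 = 70.01 N; the friction needed to balance this is 70.01 N acting down the slope.
Maximum static friction: μ_s N = 0.28 × 234.2 = 65.57 N.
|f_req| = 70.01 > 65.57 N → the container slides up the incline; f = μ_k N = 0.14 × 234.2 = 32.8 N.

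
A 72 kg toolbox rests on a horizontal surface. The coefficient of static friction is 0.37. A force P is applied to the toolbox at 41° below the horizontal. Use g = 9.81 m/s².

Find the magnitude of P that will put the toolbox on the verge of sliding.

N = m g + P sin α (the push presses the toolbox into the horizontal surface).
At impending slip, P cos α = μ_s N = μ_s (m g + P sin α).
Solving: P (cos α − μ_s sin α) = μ_s m g → P = 0.37×706/(cos 41° − 0.37 sin 41°) = 261/0.512 = 510 N.

P ≈ 510 N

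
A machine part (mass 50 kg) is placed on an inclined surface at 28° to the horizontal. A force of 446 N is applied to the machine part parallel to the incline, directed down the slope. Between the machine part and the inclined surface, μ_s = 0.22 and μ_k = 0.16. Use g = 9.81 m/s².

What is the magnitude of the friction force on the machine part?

f ≈ 69.3 N (up the incline)

Normal force: N = m g cos θ = 50 × 9.81 × cos 28° = 433.1 N.
For equilibrium along the incline the friction force must supply f = m g sin θ + P = 230.3 + 446 = 676.3 N (positive meaning up-slope).
Static friction can supply at most μ_s N = 95.28 N.
Since |676.3| > 95.28 N, static friction cannot hold it; the machine part slides down the incline and kinetic friction applies: f = μ_k N = 0.16 × 433.1 = 69.3 N.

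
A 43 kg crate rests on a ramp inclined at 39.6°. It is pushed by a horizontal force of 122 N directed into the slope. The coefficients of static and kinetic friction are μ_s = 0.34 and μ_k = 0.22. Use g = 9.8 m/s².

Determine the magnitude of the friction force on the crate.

Resolve perpendicular to the incline: N = m g cos θ + P sin θ = 43×9.8×cos 39.6° + 122×sin 39.6° = 402.5 N.
Along the incline, the net driving force (taking up-slope positive) is P cos θ − m g sin θ = 94 − 268.6 = -174.6 N, so equilibrium requires friction f = 174.6 N (up-slope).
Maximum static friction: μ_s N = 0.34 × 402.5 = 136.8 N.
|f_req| = 174.6 > 136.8 N → the crate slides down the incline; f = μ_k N = 0.22 × 402.5 = 88.5 N.

f ≈ 88.5 N (up the incline)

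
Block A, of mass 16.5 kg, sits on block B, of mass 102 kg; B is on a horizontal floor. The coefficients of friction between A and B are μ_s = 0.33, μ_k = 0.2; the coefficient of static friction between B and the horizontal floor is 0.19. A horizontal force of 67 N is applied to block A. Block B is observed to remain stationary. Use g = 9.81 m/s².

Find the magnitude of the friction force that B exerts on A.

Normal force at the A–B interface: N₁ = m_A g = 161.9 N.
So the A–B interface can sustain at most μ_s N₁ = 53.42 N of static friction.
P = 67 N exceeds that limit, so A slips over B and the interface friction becomes kinetic: f₁ = μ_k N₁ = 0.2×161.9 = 32.4 N.
By Newton's third law B feels 32.4 N forward from A. With B stationary, the floor's static friction on B balances it: f₂ = 32.4 N (well within μ_s(m_A+m_B)g = 220.9 N).

f ≈ 32.4 N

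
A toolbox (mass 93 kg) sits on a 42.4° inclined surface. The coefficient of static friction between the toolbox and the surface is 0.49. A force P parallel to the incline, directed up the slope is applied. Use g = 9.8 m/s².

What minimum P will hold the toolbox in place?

The toolbox tends to slide down (tan θ > μ_s), so at the point of impending slip friction acts up-slope at its limit: f = μ_s N.
P is parallel to the surface, so N = m g cos θ = 673 N.
Along the incline: P + μ_s N = m g sin θ, so P = 615 − 0.49×673 = 285 N.

P_min ≈ 285 N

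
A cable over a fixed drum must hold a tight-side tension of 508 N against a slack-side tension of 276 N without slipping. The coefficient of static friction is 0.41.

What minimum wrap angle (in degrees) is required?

β_min ≈ 85.3°

T₂/T₁ = e^{μβ} → β = ln(T₂/T₁)/μ.
β = ln(508/276)/0.41 = 0.6101/0.41 = 1.488 rad.
In degrees: β = 1.488 × 180/π = 85.3°.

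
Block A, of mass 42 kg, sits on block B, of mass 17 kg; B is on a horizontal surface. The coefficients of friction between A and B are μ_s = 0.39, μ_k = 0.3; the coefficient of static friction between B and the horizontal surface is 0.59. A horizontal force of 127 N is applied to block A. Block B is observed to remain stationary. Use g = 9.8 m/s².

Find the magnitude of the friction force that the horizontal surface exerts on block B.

f ≈ 127 N

The normal force B exerts on A is simply A's weight, N₁ = 411.6 N.
So the A–B interface can sustain at most μ_s N₁ = 160.5 N of static friction.
Since P = 127 N ≤ 160.5 N, A does not slip on B; friction on A equals P = 127 N.
B experiences an equal 127 N forward from A (third law). B is in equilibrium, so the floor supplies f₂ = 127 N of static friction (limit μ_s(m_A+m_B)g = 341.1 N, not exceeded).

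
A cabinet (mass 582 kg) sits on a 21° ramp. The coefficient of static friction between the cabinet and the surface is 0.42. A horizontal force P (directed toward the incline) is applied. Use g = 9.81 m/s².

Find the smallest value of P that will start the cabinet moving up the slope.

At impending motion up the slope, friction acts down-slope at its limit: f = μ_s N.
Perpendicular to the incline: N = m g cos θ + P sin θ.
Along the incline: P cos θ = m g sin θ + μ_s N = m g sin θ + μ_s (m g cos θ + P sin θ).
Solving, P (cos θ − μ_s sin θ) = m g (sin θ + μ_s cos θ), so P = 582×9.81×(sin 21° + 0.42 cos 21°)/(cos 21° − 0.42 sin 21°) = 5710×0.7505/0.7831 = 5470 N.

P ≈ 5470 N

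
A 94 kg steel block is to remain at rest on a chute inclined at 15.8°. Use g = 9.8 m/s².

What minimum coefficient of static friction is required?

μ_s,min ≈ 0.283

At the slip threshold m g sin θ = μ_s m g cos θ, so μ_s,min = tan θ.
μ_s,min = tan 15.8° = 0.283.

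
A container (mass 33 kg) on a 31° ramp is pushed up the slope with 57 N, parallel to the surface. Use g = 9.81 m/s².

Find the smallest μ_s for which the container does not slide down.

N = m g cos θ = 277.5 N.
Friction must make up the shortfall along the incline: f = m g sin θ − P = 166.7 − 57 = 109.7 N.
At the threshold f = μ_s N, so μ_s,min = 109.7/277.5 = 0.395.

μ_s,min ≈ 0.395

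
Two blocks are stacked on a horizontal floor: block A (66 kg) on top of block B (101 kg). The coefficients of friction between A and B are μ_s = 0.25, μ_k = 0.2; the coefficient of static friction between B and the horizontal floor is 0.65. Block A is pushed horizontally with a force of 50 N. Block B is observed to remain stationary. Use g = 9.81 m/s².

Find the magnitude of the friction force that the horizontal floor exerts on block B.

Normal force at the A–B interface: N₁ = m_A g = 647.5 N.
Maximum static friction on A from B: μ_s N₁ = 0.25×647.5 = 161.9 N.
Since P = 50 N ≤ 161.9 N, A does not slip on B; friction on A equals P = 50 N.
By Newton's third law B feels 50 N forward from A. With B stationary, the floor's static friction on B balances it: f₂ = 50 N (well within μ_s(m_A+m_B)g = 1065 N).

f ≈ 50 N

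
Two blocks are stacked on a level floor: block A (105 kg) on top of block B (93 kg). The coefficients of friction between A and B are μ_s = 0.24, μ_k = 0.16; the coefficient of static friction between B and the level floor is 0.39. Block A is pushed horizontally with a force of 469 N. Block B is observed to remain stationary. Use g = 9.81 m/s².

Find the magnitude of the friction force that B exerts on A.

f ≈ 165 N

The normal force B exerts on A is simply A's weight, N₁ = 1030 N.
So the A–B interface can sustain at most μ_s N₁ = 247.2 N of static friction.
Since P = 469 N > 247.2 N, A slides on B; the A–B friction is kinetic: f₁ = μ_k N₁ = 0.16×1030 = 165 N.
B experiences an equal 165 N forward from A (third law). B is in equilibrium, so the floor supplies f₂ = 165 N of static friction (limit μ_s(m_A+m_B)g = 757.5 N, not exceeded).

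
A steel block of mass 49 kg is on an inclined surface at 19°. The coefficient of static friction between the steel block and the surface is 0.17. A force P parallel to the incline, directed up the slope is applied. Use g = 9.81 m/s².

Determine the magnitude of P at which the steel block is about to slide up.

P ≈ 234 N

At impending motion up the slope, friction acts down-slope at its limit: f = μ_s N.
P is parallel to the surface, so N = m g cos θ = 455 N.
Along the incline: P = m g sin θ + μ_s N = 156 + 0.17×455 = 234 N.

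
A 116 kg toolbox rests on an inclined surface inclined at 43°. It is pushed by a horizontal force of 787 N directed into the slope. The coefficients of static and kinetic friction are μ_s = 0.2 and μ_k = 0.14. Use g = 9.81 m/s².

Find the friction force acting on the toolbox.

Resolve perpendicular to the incline: N = m g cos θ + P sin θ = 116×9.81×cos 43° + 787×sin 43° = 1369 N.
Along the incline, the net driving force (taking up-slope positive) is P cos θ − m g sin θ = 575.6 − 776.1 = -200.5 N, so equilibrium requires friction f = 200.5 N (up-slope).
Maximum static friction: μ_s N = 0.2 × 1369 = 273.8 N.
Since 200.5 N is within the 273.8 N limit, the toolbox stays put and friction is exactly 201 N.

f ≈ 201 N (up the incline)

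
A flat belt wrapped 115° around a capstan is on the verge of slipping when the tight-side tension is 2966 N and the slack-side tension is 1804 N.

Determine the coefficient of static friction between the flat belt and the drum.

μ ≈ 0.248

T₂/T₁ = e^{μβ} → μ = ln(T₂/T₁)/β.
β = 115° = 2.007 rad.
μ = ln(2966/1804)/2.007 = ln(1.644)/2.007 = 0.248.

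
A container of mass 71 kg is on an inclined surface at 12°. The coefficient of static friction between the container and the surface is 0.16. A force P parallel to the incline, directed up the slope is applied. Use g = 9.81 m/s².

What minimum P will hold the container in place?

The container tends to slide down (tan θ > μ_s), so at the point of impending slip friction acts up-slope at its limit: f = μ_s N.
P is parallel to the surface, so N = m g cos θ = 681 N.
Along the incline: P + μ_s N = m g sin θ, so P = 145 − 0.16×681 = 35.8 N.

P_min ≈ 35.8 N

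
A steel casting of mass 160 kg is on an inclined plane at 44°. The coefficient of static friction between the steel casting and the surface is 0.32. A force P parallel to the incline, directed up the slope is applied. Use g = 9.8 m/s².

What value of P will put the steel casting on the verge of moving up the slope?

P ≈ 1450 N

At impending motion up the slope, friction acts down-slope at its limit: f = μ_s N.
P is parallel to the surface, so N = m g cos θ = 1130 N.
Along the incline: P = m g sin θ + μ_s N = 1090 + 0.32×1130 = 1450 N.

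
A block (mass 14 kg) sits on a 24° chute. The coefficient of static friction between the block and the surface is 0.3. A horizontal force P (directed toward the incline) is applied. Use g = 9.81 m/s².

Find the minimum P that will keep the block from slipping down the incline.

The block tends to slide down (tan θ > μ_s), so at the point of impending slip friction acts up-slope at its limit: f = μ_s N.
Perpendicular to the incline: N = m g cos θ + P sin θ.
Along the incline: P cos θ + μ_s N = m g sin θ, i.e. P cos θ + μ_s (m g cos θ + P sin θ) = m g sin θ.
Solving, P (cos θ + μ_s sin θ) = m g (sin θ − μ_s cos θ), so P = 137×0.1327/1.036 = 17.6 N.

P_min ≈ 17.6 N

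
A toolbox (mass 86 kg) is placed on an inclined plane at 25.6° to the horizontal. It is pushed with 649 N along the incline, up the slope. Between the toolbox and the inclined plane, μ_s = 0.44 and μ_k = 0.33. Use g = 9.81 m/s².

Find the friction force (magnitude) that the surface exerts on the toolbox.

f ≈ 284 N (down the incline)

Normal force: N = m g cos θ = 86 × 9.81 × cos 25.6° = 760.8 N.
Parallel to the incline, ΣF = 0 gives f = m g sin θ − P = 364.5 − 649 = -284.5 N (up-slope positive).
Static friction can supply at most μ_s N = 334.8 N.
Since |-284.5| ≤ 334.8 N, static friction is sufficient; f equals the required value, not μ_s N.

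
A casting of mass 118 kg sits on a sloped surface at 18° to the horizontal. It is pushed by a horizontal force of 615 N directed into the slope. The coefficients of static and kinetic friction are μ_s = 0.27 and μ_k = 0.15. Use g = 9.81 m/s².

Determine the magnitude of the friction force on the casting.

f ≈ 227 N (down the incline)

Resolve perpendicular to the incline: N = m g cos θ + P sin θ = 118×9.81×cos 18° + 615×sin 18° = 1291 N.
Parallel to the incline: P cos θ − m g sin θ = 584.9 − 357.7 = 227.2 N; the friction needed to balance this is 227.2 N acting down the slope.
Maximum static friction: μ_s N = 0.27 × 1291 = 348.6 N.
|f_req| = 227.2 ≤ 348.6 N → the casting is in equilibrium; friction equals the required value.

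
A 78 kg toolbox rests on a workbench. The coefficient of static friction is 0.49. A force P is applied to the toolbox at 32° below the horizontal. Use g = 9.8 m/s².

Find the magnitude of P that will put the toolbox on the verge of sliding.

P ≈ 637 N

N = m g + P sin α (the push presses the toolbox into the workbench).
At impending slip, P cos α = μ_s N = μ_s (m g + P sin α).
Solving: P (cos α − μ_s sin α) = μ_s m g → P = 0.49×764/(cos 32° − 0.49 sin 32°) = 375/0.5884 = 637 N.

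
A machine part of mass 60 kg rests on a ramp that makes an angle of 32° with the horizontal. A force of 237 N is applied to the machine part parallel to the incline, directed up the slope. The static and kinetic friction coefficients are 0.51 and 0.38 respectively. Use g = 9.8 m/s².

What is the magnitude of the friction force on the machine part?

Perpendicular to the surface, N = m g cos θ = 60·9.8·cos 32° = 498.7 N.
The friction needed for equilibrium is m g sin θ − P = 311.6 − 237 = 74.59 N, measured positive up-slope.
Maximum static friction available: μ_s N = 0.51 × 498.7 = 254.3 N.
Since |74.59| ≤ 254.3 N, no slip — friction simply equals what equilibrium demands.

f ≈ 74.6 N (up the incline)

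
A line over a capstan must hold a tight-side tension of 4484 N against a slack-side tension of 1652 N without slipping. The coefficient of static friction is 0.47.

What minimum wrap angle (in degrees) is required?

T₂/T₁ = e^{μβ} → β = ln(T₂/T₁)/μ.
β = ln(4484/1652)/0.47 = 0.9985/0.47 = 2.125 rad.
In degrees: β = 2.125 × 180/π = 122°.

β_min ≈ 122°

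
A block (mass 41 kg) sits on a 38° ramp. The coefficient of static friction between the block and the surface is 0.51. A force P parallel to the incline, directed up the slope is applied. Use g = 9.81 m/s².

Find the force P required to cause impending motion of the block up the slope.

P ≈ 409 N

At impending motion up the slope, friction acts down-slope at its limit: f = μ_s N.
P is parallel to the surface, so N = m g cos θ = 317 N.
Along the incline: P = m g sin θ + μ_s N = 248 + 0.51×317 = 409 N.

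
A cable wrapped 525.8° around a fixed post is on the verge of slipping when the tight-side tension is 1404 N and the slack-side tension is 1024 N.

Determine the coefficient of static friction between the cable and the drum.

μ ≈ 0.0344

T₂/T₁ = e^{μβ} → μ = ln(T₂/T₁)/β.
β = 525.8° = 9.177 rad.
μ = ln(1404/1024)/9.177 = ln(1.371)/9.177 = 0.0344.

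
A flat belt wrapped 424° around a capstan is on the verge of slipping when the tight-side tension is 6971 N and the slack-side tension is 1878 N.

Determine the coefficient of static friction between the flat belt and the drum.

μ ≈ 0.177

T₂/T₁ = e^{μβ} → μ = ln(T₂/T₁)/β.
β = 424° = 7.4 rad.
μ = ln(6971/1878)/7.4 = ln(3.712)/7.4 = 0.177.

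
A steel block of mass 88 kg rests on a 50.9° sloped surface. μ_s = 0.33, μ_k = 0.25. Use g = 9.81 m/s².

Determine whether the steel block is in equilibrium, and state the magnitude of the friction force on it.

f ≈ 136 N

N = m g cos θ = 544 N.
Down-slope weight component: m g sin θ = 670 N.
μ_s N = 180 N.
670 > 180 N, so it slides; kinetic friction f = μ_k N = 0.25×544 = 136 N.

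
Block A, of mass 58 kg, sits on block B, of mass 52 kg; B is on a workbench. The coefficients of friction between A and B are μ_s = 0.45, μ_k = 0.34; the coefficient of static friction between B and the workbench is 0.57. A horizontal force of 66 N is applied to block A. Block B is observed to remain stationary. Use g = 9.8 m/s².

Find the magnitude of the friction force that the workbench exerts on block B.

f ≈ 66 N

Normal force at the A–B interface: N₁ = m_A g = 568.4 N.
Maximum static friction on A from B: μ_s N₁ = 0.45×568.4 = 255.8 N.
Since P = 66 N ≤ 255.8 N, A does not slip on B; friction on A equals P = 66 N.
By Newton's third law B feels 66 N forward from A. With B stationary, the floor's static friction on B balances it: f₂ = 66 N (well within μ_s(m_A+m_B)g = 614.5 N).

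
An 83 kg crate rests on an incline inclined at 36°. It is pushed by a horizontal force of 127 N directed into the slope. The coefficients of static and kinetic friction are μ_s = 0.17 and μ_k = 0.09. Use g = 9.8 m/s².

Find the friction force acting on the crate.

Normal direction: N = m g cos θ + P sin θ = 732.7 N.
Along the incline, the net driving force (taking up-slope positive) is P cos θ − m g sin θ = 102.7 − 478.1 = -375.4 N, so equilibrium requires friction f = 375.4 N (up-slope).
Maximum static friction: μ_s N = 0.17 × 732.7 = 124.6 N.
|f_req| = 375.4 > 124.6 N → the crate slides down the incline; f = μ_k N = 0.09 × 732.7 = 65.9 N.

f ≈ 65.9 N (up the incline)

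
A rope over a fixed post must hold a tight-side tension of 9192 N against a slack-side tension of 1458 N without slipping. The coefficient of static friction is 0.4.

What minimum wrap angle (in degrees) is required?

β_min ≈ 264°

T₂/T₁ = e^{μβ} → β = ln(T₂/T₁)/μ.
β = ln(9192/1458)/0.4 = 1.841/0.4 = 4.603 rad.
In degrees: β = 4.603 × 180/π = 264°.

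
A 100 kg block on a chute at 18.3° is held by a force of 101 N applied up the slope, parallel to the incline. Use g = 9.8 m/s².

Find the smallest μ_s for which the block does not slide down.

μ_s,min ≈ 0.222

N = m g cos θ = 930.4 N.
Friction must make up the shortfall along the incline: f = m g sin θ − P = 307.7 − 101 = 206.7 N.
At the threshold f = μ_s N, so μ_s,min = 206.7/930.4 = 0.222.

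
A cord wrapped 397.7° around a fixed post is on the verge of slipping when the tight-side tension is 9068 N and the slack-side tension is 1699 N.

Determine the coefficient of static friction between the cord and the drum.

T₂/T₁ = e^{μβ} → μ = ln(T₂/T₁)/β.
β = 397.7° = 6.941 rad.
μ = ln(9068/1699)/6.941 = ln(5.337)/6.941 = 0.241.

μ ≈ 0.241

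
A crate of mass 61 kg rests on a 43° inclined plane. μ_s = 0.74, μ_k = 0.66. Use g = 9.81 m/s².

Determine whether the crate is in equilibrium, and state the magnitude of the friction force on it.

N = m g cos θ = 438 N.
Down-slope weight component: m g sin θ = 408 N.
μ_s N = 324 N.
408 > 324 N, so it slides; kinetic friction f = μ_k N = 0.66×438 = 289 N.

f ≈ 289 N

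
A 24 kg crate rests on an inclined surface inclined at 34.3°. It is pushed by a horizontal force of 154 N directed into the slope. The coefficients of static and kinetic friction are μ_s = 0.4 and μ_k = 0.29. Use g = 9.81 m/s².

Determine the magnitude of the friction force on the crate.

The horizontal push has a component P sin θ into the surface, so N = m g cos θ + P sin θ = 194.5 + 86.78 = 281.3 N.
Parallel to the incline: P cos θ − m g sin θ = 127.2 − 132.7 = -5.457 N; the friction needed to balance this is 5.457 N acting up the slope.
The limit of static friction is μ_s N = 112.5 N.
Since 5.457 N is within the 112.5 N limit, the crate stays put and friction is exactly 5.46 N.

f ≈ 5.46 N (up the incline)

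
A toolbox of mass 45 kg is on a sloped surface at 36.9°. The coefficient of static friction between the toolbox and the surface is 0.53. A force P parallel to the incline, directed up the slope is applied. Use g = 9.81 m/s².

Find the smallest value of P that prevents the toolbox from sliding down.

P_min ≈ 78 N

The toolbox tends to slide down (tan θ > μ_s), so at the point of impending slip friction acts up-slope at its limit: f = μ_s N.
P is parallel to the surface, so N = m g cos θ = 353 N.
Along the incline: P + μ_s N = m g sin θ, so P = 265 − 0.53×353 = 78 N.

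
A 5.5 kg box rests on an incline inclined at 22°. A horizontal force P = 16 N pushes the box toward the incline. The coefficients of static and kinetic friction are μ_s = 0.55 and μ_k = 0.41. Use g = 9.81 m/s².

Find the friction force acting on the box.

f ≈ 5.38 N (up the incline)

The horizontal push has a component P sin θ into the surface, so N = m g cos θ + P sin θ = 50.03 + 5.994 = 56.02 N.
Along the incline, the net driving force (taking up-slope positive) is P cos θ − m g sin θ = 14.83 − 20.21 = -5.377 N, so equilibrium requires friction f = 5.377 N (up-slope).
Maximum static friction: μ_s N = 0.55 × 56.02 = 30.81 N.
Since 5.377 N is within the 30.81 N limit, the box stays put and friction is exactly 5.38 N.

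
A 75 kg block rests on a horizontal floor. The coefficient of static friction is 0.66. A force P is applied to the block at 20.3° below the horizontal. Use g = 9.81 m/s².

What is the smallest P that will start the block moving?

P ≈ 685 N

N = m g + P sin α (the push presses the block into the horizontal floor).
At impending slip, P cos α = μ_s N = μ_s (m g + P sin α).
Solving: P (cos α − μ_s sin α) = μ_s m g → P = 0.66×736/(cos 20.3° − 0.66 sin 20.3°) = 486/0.7089 = 685 N.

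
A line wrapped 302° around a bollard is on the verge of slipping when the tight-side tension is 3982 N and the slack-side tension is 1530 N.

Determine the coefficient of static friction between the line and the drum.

μ ≈ 0.181

T₂/T₁ = e^{μβ} → μ = ln(T₂/T₁)/β.
β = 302° = 5.271 rad.
μ = ln(3982/1530)/5.271 = ln(2.603)/5.271 = 0.181.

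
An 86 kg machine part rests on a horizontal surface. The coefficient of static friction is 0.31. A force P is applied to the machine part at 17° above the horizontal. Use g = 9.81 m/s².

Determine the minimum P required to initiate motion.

P ≈ 250 N

N = m g − P sin α (the pull lifts the machine part).
At impending slip, P cos α = μ_s N = μ_s (m g − P sin α).
Solving: P (cos α + μ_s sin α) = μ_s m g → P = 0.31×844/(cos 17° + 0.31 sin 17°) = 262/1.047 = 250 N.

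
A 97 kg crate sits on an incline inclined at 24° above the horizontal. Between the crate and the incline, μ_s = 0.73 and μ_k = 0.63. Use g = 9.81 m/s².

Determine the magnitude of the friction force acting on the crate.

The normal reaction is N = m g cos θ = 869.3 N.
For equilibrium along the incline, friction must balance the weight component: f = m g sin θ = 387 N up the slope.
Maximum static friction available: μ_s N = 0.73 × 869.3 = 634.6 N.
Since |387| ≤ 634.6 N, the crate remains in static equilibrium and friction takes exactly the required value.

f ≈ 387 N (up the incline)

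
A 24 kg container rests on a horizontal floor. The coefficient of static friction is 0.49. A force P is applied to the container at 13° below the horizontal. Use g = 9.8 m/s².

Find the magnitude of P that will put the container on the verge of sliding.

N = m g + P sin α (the push presses the container into the horizontal floor).
At impending slip, P cos α = μ_s N = μ_s (m g + P sin α).
Solving: P (cos α − μ_s sin α) = μ_s m g → P = 0.49×235/(cos 13° − 0.49 sin 13°) = 115/0.8641 = 133 N.

P ≈ 133 N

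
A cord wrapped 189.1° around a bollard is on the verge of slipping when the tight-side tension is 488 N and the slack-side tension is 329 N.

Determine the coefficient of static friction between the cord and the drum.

μ ≈ 0.119

T₂/T₁ = e^{μβ} → μ = ln(T₂/T₁)/β.
β = 189.1° = 3.3 rad.
μ = ln(488/329)/3.3 = ln(1.483)/3.3 = 0.119.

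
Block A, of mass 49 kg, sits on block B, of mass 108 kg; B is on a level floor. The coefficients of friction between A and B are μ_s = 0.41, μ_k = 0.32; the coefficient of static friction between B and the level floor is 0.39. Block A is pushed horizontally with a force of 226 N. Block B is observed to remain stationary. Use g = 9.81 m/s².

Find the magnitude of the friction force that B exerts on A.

f ≈ 154 N

Between the blocks, N₁ = m_A g = 480.7 N.
So the A–B interface can sustain at most μ_s N₁ = 197.1 N of static friction.
Since P = 226 N > 197.1 N, A slides on B; the A–B friction is kinetic: f₁ = μ_k N₁ = 0.32×480.7 = 154 N.
B experiences an equal 154 N forward from A (third law). B is in equilibrium, so the floor supplies f₂ = 154 N of static friction (limit μ_s(m_A+m_B)g = 600.7 N, not exceeded).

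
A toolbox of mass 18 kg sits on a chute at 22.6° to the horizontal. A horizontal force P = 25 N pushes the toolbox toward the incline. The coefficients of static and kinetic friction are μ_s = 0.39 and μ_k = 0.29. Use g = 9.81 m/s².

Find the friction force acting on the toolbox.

Normal direction: N = m g cos θ + P sin θ = 172.6 N.
Along the incline, the net driving force (taking up-slope positive) is P cos θ − m g sin θ = 23.08 − 67.86 = -44.78 N, so equilibrium requires friction f = 44.78 N (up-slope).
The limit of static friction is μ_s N = 67.32 N.
Since 44.78 N is within the 67.32 N limit, the toolbox stays put and friction is exactly 44.8 N.

f ≈ 44.8 N (up the incline)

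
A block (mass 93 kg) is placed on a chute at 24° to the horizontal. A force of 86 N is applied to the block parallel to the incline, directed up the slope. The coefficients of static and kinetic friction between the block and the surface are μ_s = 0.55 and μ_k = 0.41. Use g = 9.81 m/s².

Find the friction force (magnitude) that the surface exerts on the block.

Perpendicular to the surface, N = m g cos θ = 93·9.81·cos 24° = 833.5 N.
The friction needed for equilibrium is m g sin θ − P = 371.1 − 86 = 285.1 N, measured positive up-slope.
Maximum static friction available: μ_s N = 0.55 × 833.5 = 458.4 N.
Since |285.1| ≤ 458.4 N, the block remains in static equilibrium and friction takes exactly the required value.

f ≈ 285 N (up the incline)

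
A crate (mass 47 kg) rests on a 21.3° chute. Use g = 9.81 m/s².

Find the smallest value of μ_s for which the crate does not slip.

At the slip threshold m g sin θ = μ_s m g cos θ, so μ_s,min = tan θ.
μ_s,min = tan 21.3° = 0.39.

μ_s,min ≈ 0.39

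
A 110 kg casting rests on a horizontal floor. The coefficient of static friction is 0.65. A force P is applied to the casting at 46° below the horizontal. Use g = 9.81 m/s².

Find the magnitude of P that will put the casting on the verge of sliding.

P ≈ 3090 N

N = m g + P sin α (the push presses the casting into the horizontal floor).
At impending slip, P cos α = μ_s N = μ_s (m g + P sin α).
Solving: P (cos α − μ_s sin α) = μ_s m g → P = 0.65×1080/(cos 46° − 0.65 sin 46°) = 701/0.2271 = 3090 N.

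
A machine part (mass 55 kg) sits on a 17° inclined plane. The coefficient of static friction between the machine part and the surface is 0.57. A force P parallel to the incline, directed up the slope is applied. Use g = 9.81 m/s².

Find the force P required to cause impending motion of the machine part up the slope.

P ≈ 452 N

At impending motion up the slope, friction acts down-slope at its limit: f = μ_s N.
P is parallel to the surface, so N = m g cos θ = 516 N.
Along the incline: P = m g sin θ + μ_s N = 158 + 0.57×516 = 452 N.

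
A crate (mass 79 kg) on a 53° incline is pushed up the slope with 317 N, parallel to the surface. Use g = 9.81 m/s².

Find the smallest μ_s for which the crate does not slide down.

μ_s,min ≈ 0.647

N = m g cos θ = 466.4 N.
Friction must make up the shortfall along the incline: f = m g sin θ − P = 618.9 − 317 = 301.9 N.
At the threshold f = μ_s N, so μ_s,min = 301.9/466.4 = 0.647.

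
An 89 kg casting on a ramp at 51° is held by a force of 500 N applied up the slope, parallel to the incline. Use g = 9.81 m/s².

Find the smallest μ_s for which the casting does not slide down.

μ_s,min ≈ 0.325

N = m g cos θ = 549.5 N.
Friction must make up the shortfall along the incline: f = m g sin θ − P = 678.5 − 500 = 178.5 N.
At the threshold f = μ_s N, so μ_s,min = 178.5/549.5 = 0.325.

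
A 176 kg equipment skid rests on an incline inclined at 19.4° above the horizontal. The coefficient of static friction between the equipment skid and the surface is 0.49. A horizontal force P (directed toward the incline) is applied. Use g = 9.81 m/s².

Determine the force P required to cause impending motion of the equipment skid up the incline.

P ≈ 1760 N

At impending motion up the slope, friction acts down-slope at its limit: f = μ_s N.
Perpendicular to the incline: N = m g cos θ + P sin θ.
Along the incline: P cos θ = m g sin θ + μ_s N = m g sin θ + μ_s (m g cos θ + P sin θ).
Solving, P (cos θ − μ_s sin θ) = m g (sin θ + μ_s cos θ), so P = 176×9.81×(sin 19.4° + 0.49 cos 19.4°)/(cos 19.4° − 0.49 sin 19.4°) = 1730×0.7943/0.7805 = 1760 N.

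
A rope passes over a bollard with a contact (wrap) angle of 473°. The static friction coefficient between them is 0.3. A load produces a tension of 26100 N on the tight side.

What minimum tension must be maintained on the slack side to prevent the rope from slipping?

Capstan equation at impending slip: T_tight/T_slack = e^{μβ}.
β = 473° = 8.255 rad; e^{μβ} = e^{0.3×8.255} = 11.9.
T_slack = T_tight / e^{μβ} = 26100 / 11.9 = 2190 N.

T_min ≈ 2190 N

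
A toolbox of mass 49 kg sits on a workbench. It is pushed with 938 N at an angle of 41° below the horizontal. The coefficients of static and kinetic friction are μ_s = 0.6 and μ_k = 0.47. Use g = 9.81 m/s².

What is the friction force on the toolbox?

Vertical equilibrium gives N = m g + P sin α = 1096 N.
For equilibrium, f = P cos α = 938×cos 41° = 707.9 N.
μ_s N = 0.6 × 1096 = 657.6 N.
707.9 > 657.6 N → the toolbox slides; f = μ_k N = 0.47×1096 = 515 N.

f ≈ 515 N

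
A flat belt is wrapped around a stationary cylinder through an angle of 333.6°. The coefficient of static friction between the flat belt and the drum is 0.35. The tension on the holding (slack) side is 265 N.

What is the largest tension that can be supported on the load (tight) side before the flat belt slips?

T_max ≈ 2030 N

At impending slip the capstan equation gives T₂/T₁ = e^{μβ} with β in radians.
β = 333.6° × π/180 = 5.822 rad.
e^{μβ} = e^{0.35×5.822} = 7.674.
T₂ = T₁ · e^{μβ} = 265 × 7.674 = 2030 N.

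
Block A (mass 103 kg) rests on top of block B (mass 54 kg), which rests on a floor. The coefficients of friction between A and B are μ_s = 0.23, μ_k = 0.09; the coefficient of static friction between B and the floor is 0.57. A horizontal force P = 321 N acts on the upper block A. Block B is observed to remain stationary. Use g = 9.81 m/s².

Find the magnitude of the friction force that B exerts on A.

The normal force B exerts on A is simply A's weight, N₁ = 1010 N.
So the A–B interface can sustain at most μ_s N₁ = 232.4 N of static friction.
Since P = 321 N > 232.4 N, A slides on B; the A–B friction is kinetic: f₁ = μ_k N₁ = 0.09×1010 = 90.9 N.
B experiences an equal 90.9 N forward from A (third law). B is in equilibrium, so the floor supplies f₂ = 90.9 N of static friction (limit μ_s(m_A+m_B)g = 877.9 N, not exceeded).

f ≈ 90.9 N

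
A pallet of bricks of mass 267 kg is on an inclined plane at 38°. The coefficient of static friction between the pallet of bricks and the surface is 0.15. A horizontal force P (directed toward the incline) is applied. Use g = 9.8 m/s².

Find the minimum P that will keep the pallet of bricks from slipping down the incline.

P_min ≈ 1480 N

The pallet of bricks tends to slide down (tan θ > μ_s), so at the point of impending slip friction acts up-slope at its limit: f = μ_s N.
Perpendicular to the incline: N = m g cos θ + P sin θ.
Along the incline: P cos θ + μ_s N = m g sin θ, i.e. P cos θ + μ_s (m g cos θ + P sin θ) = m g sin θ.
Solving, P (cos θ + μ_s sin θ) = m g (sin θ − μ_s cos θ), so P = 2620×0.4975/0.8804 = 1480 N.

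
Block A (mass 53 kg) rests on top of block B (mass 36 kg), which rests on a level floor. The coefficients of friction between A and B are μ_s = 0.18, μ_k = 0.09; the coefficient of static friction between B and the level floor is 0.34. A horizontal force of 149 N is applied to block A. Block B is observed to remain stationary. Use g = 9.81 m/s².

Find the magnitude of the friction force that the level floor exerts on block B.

f ≈ 46.8 N

The normal force B exerts on A is simply A's weight, N₁ = 519.9 N.
Maximum static friction on A from B: μ_s N₁ = 0.18×519.9 = 93.59 N.
Since P = 149 N > 93.59 N, A slides on B; the A–B friction is kinetic: f₁ = μ_k N₁ = 0.09×519.9 = 46.8 N.
By Newton's third law B feels 46.8 N forward from A. With B stationary, the floor's static friction on B balances it: f₂ = 46.8 N (well within μ_s(m_A+m_B)g = 296.9 N).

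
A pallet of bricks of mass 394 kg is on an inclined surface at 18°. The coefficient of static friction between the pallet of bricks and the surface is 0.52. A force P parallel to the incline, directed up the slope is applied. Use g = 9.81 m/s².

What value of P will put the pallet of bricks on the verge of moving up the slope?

P ≈ 3110 N

At impending motion up the slope, friction acts down-slope at its limit: f = μ_s N.
P is parallel to the surface, so N = m g cos θ = 3680 N.
Along the incline: P = m g sin θ + μ_s N = 1190 + 0.52×3680 = 3110 N.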